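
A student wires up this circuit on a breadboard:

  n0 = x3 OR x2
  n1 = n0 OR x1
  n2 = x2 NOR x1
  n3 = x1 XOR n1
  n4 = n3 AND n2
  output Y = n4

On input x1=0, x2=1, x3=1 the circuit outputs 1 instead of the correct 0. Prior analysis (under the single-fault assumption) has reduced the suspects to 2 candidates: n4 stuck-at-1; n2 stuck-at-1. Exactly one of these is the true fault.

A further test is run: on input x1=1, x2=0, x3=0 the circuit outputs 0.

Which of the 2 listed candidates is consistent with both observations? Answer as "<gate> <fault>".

n2 stuck-at-1

Evaluate each candidate on input x1=1, x2=0, x3=0:
  n4 stuck-at-1: n0=0, n1=1, n2=0, n3=0, n4=1 [stuck-at-1] → 1 — eliminated
  n2 stuck-at-1: n0=0, n1=1, n2=1 [stuck-at-1], n3=0, n4=0 → 0 — matches
Only n2 stuck-at-1 reproduces the observed 0.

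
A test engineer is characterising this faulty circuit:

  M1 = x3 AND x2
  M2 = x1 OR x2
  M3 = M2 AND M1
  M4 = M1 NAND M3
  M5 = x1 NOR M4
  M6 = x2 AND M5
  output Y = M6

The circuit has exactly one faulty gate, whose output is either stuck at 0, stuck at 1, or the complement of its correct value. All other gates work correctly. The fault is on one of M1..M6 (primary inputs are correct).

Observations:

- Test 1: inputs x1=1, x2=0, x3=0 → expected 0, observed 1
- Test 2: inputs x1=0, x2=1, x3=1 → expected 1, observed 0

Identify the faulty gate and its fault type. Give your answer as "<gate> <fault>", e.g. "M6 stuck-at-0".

Fault-free values for test 1 (x1=1, x2=0, x3=0): M1=0, M2=1, M3=0, M4=1, M5=0, M6=0, giving Y=0. Observed 1.
Test 1: faults giving observed 1 are {M6 stuck-at-1, M6 inverted output}.
Test 2 (x1=0, x2=1, x3=1): fault-free M1=1, M2=1, M3=1, M4=0, M5=1, M6=1 → 1; observed 0. Eliminates M6 stuck-at-1.
Only M6 inverted output is consistent with every test.

M6 inverted output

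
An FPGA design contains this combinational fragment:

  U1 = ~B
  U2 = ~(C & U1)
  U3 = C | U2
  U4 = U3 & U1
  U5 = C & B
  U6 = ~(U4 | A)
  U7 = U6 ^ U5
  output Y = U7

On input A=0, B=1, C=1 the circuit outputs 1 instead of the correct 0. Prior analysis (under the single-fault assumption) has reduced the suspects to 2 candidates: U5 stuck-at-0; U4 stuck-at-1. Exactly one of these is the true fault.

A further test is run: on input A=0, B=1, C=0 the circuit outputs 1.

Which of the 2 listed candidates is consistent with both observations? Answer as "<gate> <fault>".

Evaluate each candidate on input A=0, B=1, C=0:
  U5 stuck-at-0: U1=0, U2=1, U3=1, U4=0, U5=0 [stuck-at-0], U6=1, U7=1 → 1 — matches
  U4 stuck-at-1: U1=0, U2=1, U3=1, U4=1 [stuck-at-1], U5=0, U6=0, U7=0 → 0 — eliminated
Only U5 stuck-at-0 reproduces the observed 1.

U5 stuck-at-0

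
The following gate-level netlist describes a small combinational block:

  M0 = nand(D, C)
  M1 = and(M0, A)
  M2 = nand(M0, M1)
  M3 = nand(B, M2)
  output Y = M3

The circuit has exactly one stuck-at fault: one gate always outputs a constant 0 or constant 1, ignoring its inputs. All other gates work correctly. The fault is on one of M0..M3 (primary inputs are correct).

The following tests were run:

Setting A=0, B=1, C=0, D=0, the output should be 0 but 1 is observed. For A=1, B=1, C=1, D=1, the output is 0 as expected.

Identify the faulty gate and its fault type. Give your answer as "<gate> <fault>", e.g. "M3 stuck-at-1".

Fault-free values for test 1 (A=0, B=1, C=0, D=0): M0=1, M1=0, M2=1, M3=0, giving Y=0. Observed 1.
Test 1: faults giving observed 1 are {M1 stuck-at-1, M2 stuck-at-0, M3 stuck-at-1}.
Test 2 (A=1, B=1, C=1, D=1): fault-free M0=0, M1=0, M2=1, M3=0 → 0; observed 0. Eliminates M2 stuck-at-0, M3 stuck-at-1.
Only M1 stuck-at-1 is consistent with every test.

M1 stuck-at-1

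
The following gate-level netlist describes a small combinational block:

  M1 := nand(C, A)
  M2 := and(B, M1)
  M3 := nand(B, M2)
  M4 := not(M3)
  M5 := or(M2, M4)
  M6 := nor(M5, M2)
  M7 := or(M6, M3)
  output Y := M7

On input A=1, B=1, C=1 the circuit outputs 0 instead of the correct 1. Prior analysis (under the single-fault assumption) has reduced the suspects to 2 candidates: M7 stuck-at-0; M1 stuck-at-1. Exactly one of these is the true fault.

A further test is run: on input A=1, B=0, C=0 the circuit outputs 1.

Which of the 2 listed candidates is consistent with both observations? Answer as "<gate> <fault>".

Evaluate each candidate on input A=1, B=0, C=0:
  M7 stuck-at-0: M1=1, M2=0, M3=1, M4=0, M5=0, M6=1, M7=0 [stuck-at-0] → 0 — eliminated
  M1 stuck-at-1: M1=1 [stuck-at-1], M2=0, M3=1, M4=0, M5=0, M6=1, M7=1 → 1 — matches
Only M1 stuck-at-1 reproduces the observed 1.

M1 stuck-at-1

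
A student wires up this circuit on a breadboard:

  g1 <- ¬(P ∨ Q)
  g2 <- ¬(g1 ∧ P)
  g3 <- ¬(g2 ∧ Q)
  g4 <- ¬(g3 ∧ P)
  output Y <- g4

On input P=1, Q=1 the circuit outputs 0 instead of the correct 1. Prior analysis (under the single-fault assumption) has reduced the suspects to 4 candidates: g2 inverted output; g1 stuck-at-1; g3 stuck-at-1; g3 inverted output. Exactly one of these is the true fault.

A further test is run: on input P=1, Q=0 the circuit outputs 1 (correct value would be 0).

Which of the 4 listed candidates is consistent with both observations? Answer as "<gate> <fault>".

g3 inverted output

Evaluate each candidate on input P=1, Q=0:
  g2 inverted output: g1=0, g2=0 [inverted output], g3=1, g4=0 → 0 — eliminated
  g1 stuck-at-1: g1=1 [stuck-at-1], g2=0, g3=1, g4=0 → 0 — eliminated
  g3 stuck-at-1: g1=0, g2=1, g3=1 [stuck-at-1], g4=0 → 0 — eliminated
  g3 inverted output: g1=0, g2=1, g3=0 [inverted output], g4=1 → 1 — matches
Only g3 inverted output reproduces the observed 1.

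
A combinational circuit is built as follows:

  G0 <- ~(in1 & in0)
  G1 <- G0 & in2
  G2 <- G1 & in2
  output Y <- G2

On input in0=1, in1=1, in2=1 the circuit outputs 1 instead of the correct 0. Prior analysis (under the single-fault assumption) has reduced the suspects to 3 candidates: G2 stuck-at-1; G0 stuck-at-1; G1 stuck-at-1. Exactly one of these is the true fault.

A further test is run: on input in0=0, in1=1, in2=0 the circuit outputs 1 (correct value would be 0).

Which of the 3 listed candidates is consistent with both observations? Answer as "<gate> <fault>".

G2 stuck-at-1

Evaluate each candidate on input in0=0, in1=1, in2=0:
  G2 stuck-at-1: G0=1, G1=0, G2=1 [stuck-at-1] → 1 — matches
  G0 stuck-at-1: G0=1 [stuck-at-1], G1=0, G2=0 → 0 — eliminated
  G1 stuck-at-1: G0=1, G1=1 [stuck-at-1], G2=0 → 0 — eliminated
Only G2 stuck-at-1 reproduces the observed 1.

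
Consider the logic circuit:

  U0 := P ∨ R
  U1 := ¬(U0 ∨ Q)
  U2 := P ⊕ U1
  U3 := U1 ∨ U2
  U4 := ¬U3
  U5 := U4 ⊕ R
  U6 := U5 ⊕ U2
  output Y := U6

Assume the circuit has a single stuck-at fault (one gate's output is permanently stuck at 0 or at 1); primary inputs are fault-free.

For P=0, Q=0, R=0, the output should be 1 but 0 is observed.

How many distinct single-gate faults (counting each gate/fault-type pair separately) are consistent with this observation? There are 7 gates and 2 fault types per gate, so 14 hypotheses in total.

5

Fault-free: U0=0, U1=1, U2=1, U3=1, U4=0, U5=0, U6=1 → 1. Observed 0.
  U0 stuck-at-0: output 1 ✗
  U0 stuck-at-1: output 1 ✗
  U1 stuck-at-0: output 1 ✗
  U1 stuck-at-1: output 1 ✗
  U2 stuck-at-0: output 0 ✓
  U2 stuck-at-1: output 1 ✗
  U3 stuck-at-0: output 0 ✓
  U3 stuck-at-1: output 1 ✗
  U4 stuck-at-0: output 1 ✗
  U4 stuck-at-1: output 0 ✓
  U5 stuck-at-0: output 1 ✗
  U5 stuck-at-1: output 0 ✓
  U6 stuck-at-0: output 0 ✓
  U6 stuck-at-1: output 1 ✗
Consistent faults: {U2 stuck-at-0, U3 stuck-at-0, U4 stuck-at-1, U5 stuck-at-1, U6 stuck-at-0} — 5 in all.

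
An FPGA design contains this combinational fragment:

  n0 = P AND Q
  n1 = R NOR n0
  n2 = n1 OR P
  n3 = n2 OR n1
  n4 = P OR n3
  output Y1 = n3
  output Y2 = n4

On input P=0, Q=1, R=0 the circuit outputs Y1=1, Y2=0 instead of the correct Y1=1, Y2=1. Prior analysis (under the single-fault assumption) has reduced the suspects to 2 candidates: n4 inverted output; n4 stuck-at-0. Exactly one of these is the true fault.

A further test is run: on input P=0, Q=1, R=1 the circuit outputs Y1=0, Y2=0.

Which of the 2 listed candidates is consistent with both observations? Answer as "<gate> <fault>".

Evaluate each candidate on input P=0, Q=1, R=1:
  n4 inverted output: n0=0, n1=0, n2=0, n3=0, n4=1 [inverted output] → Y1=0, Y2=1 — eliminated
  n4 stuck-at-0: n0=0, n1=0, n2=0, n3=0, n4=0 [stuck-at-0] → Y1=0, Y2=0 — matches
Only n4 stuck-at-0 reproduces the observed Y1=0, Y2=0.

n4 stuck-at-0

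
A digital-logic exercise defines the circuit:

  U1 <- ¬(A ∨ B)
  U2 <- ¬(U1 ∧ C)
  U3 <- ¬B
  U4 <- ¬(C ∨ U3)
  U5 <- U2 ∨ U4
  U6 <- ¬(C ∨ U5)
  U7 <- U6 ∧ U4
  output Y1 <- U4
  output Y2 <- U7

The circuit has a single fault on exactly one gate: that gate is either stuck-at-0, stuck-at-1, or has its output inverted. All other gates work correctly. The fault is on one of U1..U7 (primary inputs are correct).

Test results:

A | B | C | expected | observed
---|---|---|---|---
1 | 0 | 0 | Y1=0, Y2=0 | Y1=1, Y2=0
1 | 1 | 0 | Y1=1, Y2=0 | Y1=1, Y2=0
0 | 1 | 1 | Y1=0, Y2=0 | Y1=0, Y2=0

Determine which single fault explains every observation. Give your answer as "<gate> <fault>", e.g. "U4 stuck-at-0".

Fault-free values for test 1 (A=1, B=0, C=0): U1=0, U2=1, U3=1, U4=0, U5=1, U6=0, U7=0, giving Y1=0, Y2=0. Observed Y1=1, Y2=0.
Test 1: faults giving observed Y1=1, Y2=0 are {U3 stuck-at-0, U3 inverted output, U4 stuck-at-1, U4 inverted output}.
Test 2 (A=1, B=1, C=0): fault-free U1=0, U2=1, U3=0, U4=1, U5=1, U6=0, U7=0 → Y1=1, Y2=0; observed Y1=1, Y2=0. Eliminates U3 inverted output, U4 inverted output.
Test 3 (A=0, B=1, C=1): fault-free U1=0, U2=1, U3=0, U4=0, U5=1, U6=0, U7=0 → Y1=0, Y2=0; observed Y1=0, Y2=0. Eliminates U4 stuck-at-1.
Only U3 stuck-at-0 is consistent with every test.

U3 stuck-at-0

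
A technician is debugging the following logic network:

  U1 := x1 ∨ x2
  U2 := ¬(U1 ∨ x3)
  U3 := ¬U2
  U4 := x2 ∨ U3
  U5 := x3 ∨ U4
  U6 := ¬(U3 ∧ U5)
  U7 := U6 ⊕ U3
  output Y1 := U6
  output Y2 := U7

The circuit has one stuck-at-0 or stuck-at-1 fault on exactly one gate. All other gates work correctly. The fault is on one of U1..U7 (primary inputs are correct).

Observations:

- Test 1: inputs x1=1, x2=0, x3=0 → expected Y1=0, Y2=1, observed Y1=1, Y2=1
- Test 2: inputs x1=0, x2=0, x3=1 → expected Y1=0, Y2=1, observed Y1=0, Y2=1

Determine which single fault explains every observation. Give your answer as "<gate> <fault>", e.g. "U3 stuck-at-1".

Fault-free values for test 1 (x1=1, x2=0, x3=0): U1=1, U2=0, U3=1, U4=1, U5=1, U6=0, U7=1, giving Y1=0, Y2=1. Observed Y1=1, Y2=1.
Test 1: faults giving observed Y1=1, Y2=1 are {U1 stuck-at-0, U2 stuck-at-1, U3 stuck-at-0}.
Test 2 (x1=0, x2=0, x3=1): fault-free U1=0, U2=0, U3=1, U4=1, U5=1, U6=0, U7=1 → Y1=0, Y2=1; observed Y1=0, Y2=1. Eliminates U2 stuck-at-1, U3 stuck-at-0.
Only U1 stuck-at-0 is consistent with every test.

U1 stuck-at-0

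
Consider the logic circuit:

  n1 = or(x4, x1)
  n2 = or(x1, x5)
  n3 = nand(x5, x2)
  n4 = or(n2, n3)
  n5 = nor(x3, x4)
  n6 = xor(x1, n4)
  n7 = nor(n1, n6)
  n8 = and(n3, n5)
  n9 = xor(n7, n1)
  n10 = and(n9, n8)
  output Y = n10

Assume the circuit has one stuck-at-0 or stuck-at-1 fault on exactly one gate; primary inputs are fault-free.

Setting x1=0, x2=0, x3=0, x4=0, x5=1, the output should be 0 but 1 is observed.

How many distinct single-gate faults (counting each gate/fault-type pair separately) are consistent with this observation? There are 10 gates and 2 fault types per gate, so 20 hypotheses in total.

Fault-free: n1=0, n2=1, n3=1, n4=1, n5=1, n6=1, n7=0, n8=1, n9=0, n10=0 → 0. Observed 1.
  n1: stuck-at-1 ✓; others ✗
  n2: none of the 2 fault types match ✗
  n3: none of the 2 fault types match ✗
  n4: stuck-at-0 ✓; others ✗
  n5: none of the 2 fault types match ✗
  n6: stuck-at-0 ✓; others ✗
  n7: stuck-at-1 ✓; others ✗
  n8: none of the 2 fault types match ✗
  n9: stuck-at-1 ✓; others ✗
  n10: stuck-at-1 ✓; others ✗
Consistent faults: {n1 stuck-at-1, n4 stuck-at-0, n6 stuck-at-0, n7 stuck-at-1, n9 stuck-at-1, n10 stuck-at-1} — 6 in all.

6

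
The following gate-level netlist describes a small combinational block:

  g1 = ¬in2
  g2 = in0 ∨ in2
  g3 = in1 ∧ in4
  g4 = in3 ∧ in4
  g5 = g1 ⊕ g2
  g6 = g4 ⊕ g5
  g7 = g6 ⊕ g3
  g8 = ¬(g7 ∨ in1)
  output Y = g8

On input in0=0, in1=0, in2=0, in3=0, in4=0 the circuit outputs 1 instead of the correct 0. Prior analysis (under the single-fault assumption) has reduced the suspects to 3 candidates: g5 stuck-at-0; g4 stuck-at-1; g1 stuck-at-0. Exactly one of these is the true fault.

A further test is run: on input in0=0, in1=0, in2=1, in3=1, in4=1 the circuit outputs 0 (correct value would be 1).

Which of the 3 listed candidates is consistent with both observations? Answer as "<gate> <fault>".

Evaluate each candidate on input in0=0, in1=0, in2=1, in3=1, in4=1:
  g5 stuck-at-0: g1=0, g2=1, g3=0, g4=1, g5=0 [stuck-at-0], g6=1, g7=1, g8=0 → 0 — matches
  g4 stuck-at-1: g1=0, g2=1, g3=0, g4=1 [stuck-at-1], g5=1, g6=0, g7=0, g8=1 → 1 — eliminated
  g1 stuck-at-0: g1=0 [stuck-at-0], g2=1, g3=0, g4=1, g5=1, g6=0, g7=0, g8=1 → 1 — eliminated
Only g5 stuck-at-0 reproduces the observed 0.

g5 stuck-at-0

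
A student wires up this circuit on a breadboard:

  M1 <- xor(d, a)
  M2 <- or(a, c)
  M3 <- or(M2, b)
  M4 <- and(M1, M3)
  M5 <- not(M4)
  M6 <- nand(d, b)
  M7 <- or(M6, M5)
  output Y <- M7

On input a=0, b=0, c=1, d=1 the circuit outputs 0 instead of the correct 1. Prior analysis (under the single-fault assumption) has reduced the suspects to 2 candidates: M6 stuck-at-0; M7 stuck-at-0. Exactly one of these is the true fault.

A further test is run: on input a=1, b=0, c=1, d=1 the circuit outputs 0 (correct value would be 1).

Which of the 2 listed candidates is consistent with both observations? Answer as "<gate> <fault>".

Evaluate each candidate on input a=1, b=0, c=1, d=1:
  M6 stuck-at-0: M1=0, M2=1, M3=1, M4=0, M5=1, M6=0 [stuck-at-0], M7=1 → 1 — eliminated
  M7 stuck-at-0: M1=0, M2=1, M3=1, M4=0, M5=1, M6=1, M7=0 [stuck-at-0] → 0 — matches
Only M7 stuck-at-0 reproduces the observed 0.

M7 stuck-at-0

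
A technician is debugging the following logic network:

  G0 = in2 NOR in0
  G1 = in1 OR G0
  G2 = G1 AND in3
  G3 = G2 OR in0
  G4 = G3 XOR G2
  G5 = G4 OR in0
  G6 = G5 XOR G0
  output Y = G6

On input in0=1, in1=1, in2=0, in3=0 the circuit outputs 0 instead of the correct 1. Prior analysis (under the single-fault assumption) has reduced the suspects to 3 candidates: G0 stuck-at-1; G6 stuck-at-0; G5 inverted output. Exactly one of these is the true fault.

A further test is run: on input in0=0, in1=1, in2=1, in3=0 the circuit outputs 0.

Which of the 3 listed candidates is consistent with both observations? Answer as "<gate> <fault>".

Evaluate each candidate on input in0=0, in1=1, in2=1, in3=0:
  G0 stuck-at-1: G0=1 [stuck-at-1], G1=1, G2=0, G3=0, G4=0, G5=0, G6=1 → 1 — eliminated
  G6 stuck-at-0: G0=0, G1=1, G2=0, G3=0, G4=0, G5=0, G6=0 [stuck-at-0] → 0 — matches
  G5 inverted output: G0=0, G1=1, G2=0, G3=0, G4=0, G5=1 [inverted output], G6=1 → 1 — eliminated
Only G6 stuck-at-0 reproduces the observed 0.

G6 stuck-at-0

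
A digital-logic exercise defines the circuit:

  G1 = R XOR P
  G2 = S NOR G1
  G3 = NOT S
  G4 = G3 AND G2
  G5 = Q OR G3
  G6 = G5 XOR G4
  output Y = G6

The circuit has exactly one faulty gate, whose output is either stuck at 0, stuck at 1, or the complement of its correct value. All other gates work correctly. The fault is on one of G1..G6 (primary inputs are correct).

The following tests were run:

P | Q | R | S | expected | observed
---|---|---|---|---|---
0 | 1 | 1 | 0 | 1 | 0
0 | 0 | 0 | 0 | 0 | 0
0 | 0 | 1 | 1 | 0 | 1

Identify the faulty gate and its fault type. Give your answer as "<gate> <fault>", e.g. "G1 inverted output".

G4 stuck-at-1

Fault-free values for test 1 (P=0, Q=1, R=1, S=0): G1=1, G2=0, G3=1, G4=0, G5=1, G6=1, giving Y=1. Observed 0.
Test 1: faults giving observed 0 are {G1 stuck-at-0, G1 inverted output, G2 stuck-at-1, G2 inverted output, G4 stuck-at-1, G4 inverted output, G5 stuck-at-0, G5 inverted output, G6 stuck-at-0, G6 inverted output}.
Test 2 (P=0, Q=0, R=0, S=0): fault-free G1=0, G2=1, G3=1, G4=1, G5=1, G6=0 → 0; observed 0. Eliminates G1 inverted output, G2 inverted output, G4 inverted output, G5 stuck-at-0, G5 inverted output, G6 inverted output.
Test 3 (P=0, Q=0, R=1, S=1): fault-free G1=1, G2=0, G3=0, G4=0, G5=0, G6=0 → 0; observed 1. Eliminates G1 stuck-at-0, G2 stuck-at-1, G6 stuck-at-0.
Only G4 stuck-at-1 is consistent with every test.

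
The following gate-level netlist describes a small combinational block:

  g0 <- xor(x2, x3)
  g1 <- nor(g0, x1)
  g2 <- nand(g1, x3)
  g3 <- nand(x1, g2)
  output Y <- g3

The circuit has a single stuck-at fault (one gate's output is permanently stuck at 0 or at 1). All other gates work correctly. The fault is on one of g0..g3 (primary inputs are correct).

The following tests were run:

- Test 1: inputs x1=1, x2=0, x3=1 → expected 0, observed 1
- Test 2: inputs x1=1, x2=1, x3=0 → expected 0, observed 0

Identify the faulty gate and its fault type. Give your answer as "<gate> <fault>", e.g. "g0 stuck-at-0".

g1 stuck-at-1

Fault-free values for test 1 (x1=1, x2=0, x3=1): g0=1, g1=0, g2=1, g3=0, giving Y=0. Observed 1.
Test 1: faults giving observed 1 are {g1 stuck-at-1, g2 stuck-at-0, g3 stuck-at-1}.
Test 2 (x1=1, x2=1, x3=0): fault-free g0=1, g1=0, g2=1, g3=0 → 0; observed 0. Eliminates g2 stuck-at-0, g3 stuck-at-1.
Only g1 stuck-at-1 is consistent with every test.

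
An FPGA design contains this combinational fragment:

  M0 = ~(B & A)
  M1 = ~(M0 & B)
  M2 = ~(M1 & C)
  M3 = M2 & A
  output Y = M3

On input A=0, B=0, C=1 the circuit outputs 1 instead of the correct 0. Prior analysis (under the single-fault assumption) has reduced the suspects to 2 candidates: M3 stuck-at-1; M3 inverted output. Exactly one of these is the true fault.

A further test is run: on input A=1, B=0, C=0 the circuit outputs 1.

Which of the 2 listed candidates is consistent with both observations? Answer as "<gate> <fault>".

Evaluate each candidate on input A=1, B=0, C=0:
  M3 stuck-at-1: M0=1, M1=1, M2=1, M3=1 [stuck-at-1] → 1 — matches
  M3 inverted output: M0=1, M1=1, M2=1, M3=0 [inverted output] → 0 — eliminated
Only M3 stuck-at-1 reproduces the observed 1.

M3 stuck-at-1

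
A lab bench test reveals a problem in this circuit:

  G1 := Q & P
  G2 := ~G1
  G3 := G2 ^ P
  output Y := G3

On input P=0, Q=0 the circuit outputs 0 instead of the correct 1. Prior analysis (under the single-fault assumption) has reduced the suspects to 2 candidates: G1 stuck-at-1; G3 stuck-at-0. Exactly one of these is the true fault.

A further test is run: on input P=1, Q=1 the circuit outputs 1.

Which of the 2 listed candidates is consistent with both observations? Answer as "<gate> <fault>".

G1 stuck-at-1

Evaluate each candidate on input P=1, Q=1:
  G1 stuck-at-1: G1=1 [stuck-at-1], G2=0, G3=1 → 1 — matches
  G3 stuck-at-0: G1=1, G2=0, G3=0 [stuck-at-0] → 0 — eliminated
Only G1 stuck-at-1 reproduces the observed 1.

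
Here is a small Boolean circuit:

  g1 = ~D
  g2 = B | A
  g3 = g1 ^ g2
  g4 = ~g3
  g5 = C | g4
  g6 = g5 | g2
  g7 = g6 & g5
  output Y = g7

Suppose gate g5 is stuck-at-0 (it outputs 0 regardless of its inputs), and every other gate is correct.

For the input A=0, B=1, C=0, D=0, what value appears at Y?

Propagate with g5 forced: g1=1, g2=1, g3=0, g4=1, g5=0 [stuck-at-0], g6=1, g7=0.
So Y = 0. (Without the fault it would be 1.)

0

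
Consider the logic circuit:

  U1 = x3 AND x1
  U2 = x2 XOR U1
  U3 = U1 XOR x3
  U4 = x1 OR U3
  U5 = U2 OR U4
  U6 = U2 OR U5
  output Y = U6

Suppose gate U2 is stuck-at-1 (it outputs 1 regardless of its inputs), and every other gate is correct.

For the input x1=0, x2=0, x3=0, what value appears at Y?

Propagate with U2 forced: U1=0, U2=1 [stuck-at-1], U3=0, U4=0, U5=1, U6=1.
So Y = 1. (Without the fault it would be 0.)

1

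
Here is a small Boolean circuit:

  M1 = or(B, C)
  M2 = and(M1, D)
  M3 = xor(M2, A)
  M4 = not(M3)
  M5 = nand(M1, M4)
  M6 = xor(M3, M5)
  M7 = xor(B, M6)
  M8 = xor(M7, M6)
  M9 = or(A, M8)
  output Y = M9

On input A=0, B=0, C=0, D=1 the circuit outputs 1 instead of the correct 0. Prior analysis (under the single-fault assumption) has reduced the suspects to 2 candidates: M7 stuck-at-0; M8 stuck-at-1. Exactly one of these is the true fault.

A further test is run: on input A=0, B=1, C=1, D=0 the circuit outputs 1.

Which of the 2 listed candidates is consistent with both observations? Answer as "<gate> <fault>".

Evaluate each candidate on input A=0, B=1, C=1, D=0:
  M7 stuck-at-0: M1=1, M2=0, M3=0, M4=1, M5=0, M6=0, M7=0 [stuck-at-0], M8=0, M9=0 → 0 — eliminated
  M8 stuck-at-1: M1=1, M2=0, M3=0, M4=1, M5=0, M6=0, M7=1, M8=1 [stuck-at-1], M9=1 → 1 — matches
Only M8 stuck-at-1 reproduces the observed 1.

M8 stuck-at-1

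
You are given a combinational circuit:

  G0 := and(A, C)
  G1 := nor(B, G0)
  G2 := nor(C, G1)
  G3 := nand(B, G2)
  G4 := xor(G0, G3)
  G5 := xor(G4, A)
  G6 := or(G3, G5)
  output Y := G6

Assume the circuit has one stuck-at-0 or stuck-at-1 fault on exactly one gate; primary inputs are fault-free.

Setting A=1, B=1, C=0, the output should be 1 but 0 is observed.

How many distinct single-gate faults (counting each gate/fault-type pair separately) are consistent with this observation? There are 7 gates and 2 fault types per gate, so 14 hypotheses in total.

4

Fault-free: G0=0, G1=0, G2=1, G3=0, G4=0, G5=1, G6=1 → 1. Observed 0.
  G0 stuck-at-0: output 1 ✗
  G0 stuck-at-1: output 0 ✓
  G1 stuck-at-0: output 1 ✗
  G1 stuck-at-1: output 1 ✗
  G2 stuck-at-0: output 1 ✗
  G2 stuck-at-1: output 1 ✗
  G3 stuck-at-0: output 1 ✗
  G3 stuck-at-1: output 1 ✗
  G4 stuck-at-0: output 1 ✗
  G4 stuck-at-1: output 0 ✓
  G5 stuck-at-0: output 0 ✓
  G5 stuck-at-1: output 1 ✗
  G6 stuck-at-0: output 0 ✓
  G6 stuck-at-1: output 1 ✗
Consistent faults: {G0 stuck-at-1, G4 stuck-at-1, G5 stuck-at-0, G6 stuck-at-0} — 4 in all.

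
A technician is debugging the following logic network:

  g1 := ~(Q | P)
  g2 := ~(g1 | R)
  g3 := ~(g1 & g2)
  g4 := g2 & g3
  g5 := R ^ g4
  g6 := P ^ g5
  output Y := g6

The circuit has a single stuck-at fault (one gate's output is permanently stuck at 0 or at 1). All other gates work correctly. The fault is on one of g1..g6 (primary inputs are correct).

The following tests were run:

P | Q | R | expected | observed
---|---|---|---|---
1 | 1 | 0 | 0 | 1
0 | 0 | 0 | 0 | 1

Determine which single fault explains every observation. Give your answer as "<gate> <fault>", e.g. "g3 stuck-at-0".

Fault-free values for test 1 (P=1, Q=1, R=0): g1=0, g2=1, g3=1, g4=1, g5=1, g6=0, giving Y=0. Observed 1.
Test 1: faults giving observed 1 are {g1 stuck-at-1, g2 stuck-at-0, g3 stuck-at-0, g4 stuck-at-0, g5 stuck-at-0, g6 stuck-at-1}.
Test 2 (P=0, Q=0, R=0): fault-free g1=1, g2=0, g3=1, g4=0, g5=0, g6=0 → 0; observed 1. Eliminates g1 stuck-at-1, g2 stuck-at-0, g3 stuck-at-0, g4 stuck-at-0, g5 stuck-at-0.
Only g6 stuck-at-1 is consistent with every test.

g6 stuck-at-1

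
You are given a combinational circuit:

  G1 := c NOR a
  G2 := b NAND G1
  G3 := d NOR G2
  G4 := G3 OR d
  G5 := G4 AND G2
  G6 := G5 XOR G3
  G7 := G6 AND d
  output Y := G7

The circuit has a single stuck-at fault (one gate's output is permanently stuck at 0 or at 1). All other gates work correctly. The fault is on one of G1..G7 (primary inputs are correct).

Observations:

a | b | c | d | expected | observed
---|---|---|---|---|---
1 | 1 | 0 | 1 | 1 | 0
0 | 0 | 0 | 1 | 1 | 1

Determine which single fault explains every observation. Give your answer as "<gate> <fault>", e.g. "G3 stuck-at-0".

G1 stuck-at-1

Fault-free values for test 1 (a=1, b=1, c=0, d=1): G1=0, G2=1, G3=0, G4=1, G5=1, G6=1, G7=1, giving Y=1. Observed 0.
Test 1: faults giving observed 0 are {G1 stuck-at-1, G2 stuck-at-0, G3 stuck-at-1, G4 stuck-at-0, G5 stuck-at-0, G6 stuck-at-0, G7 stuck-at-0}.
Test 2 (a=0, b=0, c=0, d=1): fault-free G1=1, G2=1, G3=0, G4=1, G5=1, G6=1, G7=1 → 1; observed 1. Eliminates G2 stuck-at-0, G3 stuck-at-1, G4 stuck-at-0, G5 stuck-at-0, G6 stuck-at-0, G7 stuck-at-0.
Only G1 stuck-at-1 is consistent with every test.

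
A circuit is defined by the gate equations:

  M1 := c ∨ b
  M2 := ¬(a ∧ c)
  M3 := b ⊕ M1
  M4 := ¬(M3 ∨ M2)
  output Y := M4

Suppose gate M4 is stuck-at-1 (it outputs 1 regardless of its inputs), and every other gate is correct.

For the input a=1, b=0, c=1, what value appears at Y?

Propagate with M4 forced: M1=1, M2=0, M3=1, M4=1 [stuck-at-1].
So Y = 1. (Without the fault it would be 0.)

1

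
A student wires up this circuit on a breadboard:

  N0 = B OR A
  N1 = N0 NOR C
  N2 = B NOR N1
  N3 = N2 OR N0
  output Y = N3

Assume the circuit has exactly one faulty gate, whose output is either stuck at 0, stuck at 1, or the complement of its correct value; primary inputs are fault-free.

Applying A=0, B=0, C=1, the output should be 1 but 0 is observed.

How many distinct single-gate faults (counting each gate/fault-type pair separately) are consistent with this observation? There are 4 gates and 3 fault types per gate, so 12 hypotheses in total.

6

Fault-free: N0=0, N1=0, N2=1, N3=1 → 1. Observed 0.
  N0 stuck-at-0: output 1 ✗
  N0 stuck-at-1: output 1 ✗
  N0 inverted output: output 1 ✗
  N1 stuck-at-0: output 1 ✗
  N1 stuck-at-1: output 0 ✓
  N1 inverted output: output 0 ✓
  N2 stuck-at-0: output 0 ✓
  N2 stuck-at-1: output 1 ✗
  N2 inverted output: output 0 ✓
  N3 stuck-at-0: output 0 ✓
  N3 stuck-at-1: output 1 ✗
  N3 inverted output: output 0 ✓
Consistent faults: {N1 stuck-at-1, N1 inverted output, N2 stuck-at-0, N2 inverted output, N3 stuck-at-0, N3 inverted output} — 6 in all.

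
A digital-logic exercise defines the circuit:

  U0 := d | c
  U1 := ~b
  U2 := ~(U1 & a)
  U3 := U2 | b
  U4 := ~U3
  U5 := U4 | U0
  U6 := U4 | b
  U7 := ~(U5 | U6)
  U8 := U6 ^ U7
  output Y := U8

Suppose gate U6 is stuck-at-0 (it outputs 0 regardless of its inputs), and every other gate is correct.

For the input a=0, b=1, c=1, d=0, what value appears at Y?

Propagate with U6 forced: U0=1, U1=0, U2=1, U3=1, U4=0, U5=1, U6=0 [stuck-at-0], U7=0, U8=0.
So Y = 0. (Without the fault it would be 1.)

0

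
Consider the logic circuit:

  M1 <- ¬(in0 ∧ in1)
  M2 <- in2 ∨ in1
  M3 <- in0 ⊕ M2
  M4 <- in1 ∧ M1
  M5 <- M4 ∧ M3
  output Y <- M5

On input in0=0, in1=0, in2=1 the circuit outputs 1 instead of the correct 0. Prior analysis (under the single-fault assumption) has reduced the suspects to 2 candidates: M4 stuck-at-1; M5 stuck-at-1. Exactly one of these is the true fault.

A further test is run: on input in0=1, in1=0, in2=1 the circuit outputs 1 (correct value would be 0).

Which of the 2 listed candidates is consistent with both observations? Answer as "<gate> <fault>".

Evaluate each candidate on input in0=1, in1=0, in2=1:
  M4 stuck-at-1: M1=1, M2=1, M3=0, M4=1 [stuck-at-1], M5=0 → 0 — eliminated
  M5 stuck-at-1: M1=1, M2=1, M3=0, M4=0, M5=1 [stuck-at-1] → 1 — matches
Only M5 stuck-at-1 reproduces the observed 1.

M5 stuck-at-1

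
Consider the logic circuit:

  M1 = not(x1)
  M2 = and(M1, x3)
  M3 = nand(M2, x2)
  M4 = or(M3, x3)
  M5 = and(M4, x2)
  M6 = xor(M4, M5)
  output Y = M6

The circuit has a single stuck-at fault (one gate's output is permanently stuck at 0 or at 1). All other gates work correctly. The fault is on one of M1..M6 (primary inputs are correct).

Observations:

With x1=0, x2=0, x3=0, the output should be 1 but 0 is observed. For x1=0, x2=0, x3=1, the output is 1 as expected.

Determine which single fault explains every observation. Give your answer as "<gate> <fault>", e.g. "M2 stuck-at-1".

Fault-free values for test 1 (x1=0, x2=0, x3=0): M1=1, M2=0, M3=1, M4=1, M5=0, M6=1, giving Y=1. Observed 0.
Test 1: faults giving observed 0 are {M3 stuck-at-0, M4 stuck-at-0, M5 stuck-at-1, M6 stuck-at-0}.
Test 2 (x1=0, x2=0, x3=1): fault-free M1=1, M2=1, M3=1, M4=1, M5=0, M6=1 → 1; observed 1. Eliminates M4 stuck-at-0, M5 stuck-at-1, M6 stuck-at-0.
Only M3 stuck-at-0 is consistent with every test.

M3 stuck-at-0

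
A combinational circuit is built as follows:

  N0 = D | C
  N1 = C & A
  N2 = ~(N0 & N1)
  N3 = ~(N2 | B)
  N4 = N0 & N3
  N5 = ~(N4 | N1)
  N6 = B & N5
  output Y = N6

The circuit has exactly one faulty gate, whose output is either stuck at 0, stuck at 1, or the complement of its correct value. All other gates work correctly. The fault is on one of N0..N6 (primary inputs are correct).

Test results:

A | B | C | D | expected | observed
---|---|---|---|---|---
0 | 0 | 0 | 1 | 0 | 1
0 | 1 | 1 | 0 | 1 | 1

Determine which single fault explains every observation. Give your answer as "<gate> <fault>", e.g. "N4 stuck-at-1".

Fault-free values for test 1 (A=0, B=0, C=0, D=1): N0=1, N1=0, N2=1, N3=0, N4=0, N5=1, N6=0, giving Y=0. Observed 1.
Test 1: faults giving observed 1 are {N6 stuck-at-1, N6 inverted output}.
Test 2 (A=0, B=1, C=1, D=0): fault-free N0=1, N1=0, N2=1, N3=0, N4=0, N5=1, N6=1 → 1; observed 1. Eliminates N6 inverted output.
Only N6 stuck-at-1 is consistent with every test.

N6 stuck-at-1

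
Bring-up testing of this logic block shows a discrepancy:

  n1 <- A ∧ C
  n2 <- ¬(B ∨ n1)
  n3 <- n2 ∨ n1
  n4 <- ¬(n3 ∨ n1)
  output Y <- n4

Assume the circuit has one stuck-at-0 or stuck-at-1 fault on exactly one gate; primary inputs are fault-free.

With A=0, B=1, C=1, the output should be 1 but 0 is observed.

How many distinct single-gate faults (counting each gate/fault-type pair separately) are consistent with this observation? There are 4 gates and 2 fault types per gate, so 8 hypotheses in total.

Fault-free: n1=0, n2=0, n3=0, n4=1 → 1. Observed 0.
  n1 stuck-at-0: output 1 ✗
  n1 stuck-at-1: output 0 ✓
  n2 stuck-at-0: output 1 ✗
  n2 stuck-at-1: output 0 ✓
  n3 stuck-at-0: output 1 ✗
  n3 stuck-at-1: output 0 ✓
  n4 stuck-at-0: output 0 ✓
  n4 stuck-at-1: output 1 ✗
Consistent faults: {n1 stuck-at-1, n2 stuck-at-1, n3 stuck-at-1, n4 stuck-at-0} — 4 in all.

4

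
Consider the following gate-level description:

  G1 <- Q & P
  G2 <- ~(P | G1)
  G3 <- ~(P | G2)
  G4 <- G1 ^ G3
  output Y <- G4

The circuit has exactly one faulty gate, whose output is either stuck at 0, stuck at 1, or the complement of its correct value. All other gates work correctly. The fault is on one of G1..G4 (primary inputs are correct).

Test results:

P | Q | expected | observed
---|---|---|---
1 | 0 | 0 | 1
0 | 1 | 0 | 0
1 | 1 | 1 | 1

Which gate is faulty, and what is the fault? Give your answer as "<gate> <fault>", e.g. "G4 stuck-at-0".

Fault-free values for test 1 (P=1, Q=0): G1=0, G2=0, G3=0, G4=0, giving Y=0. Observed 1.
Test 1: faults giving observed 1 are {G1 stuck-at-1, G1 inverted output, G3 stuck-at-1, G3 inverted output, G4 stuck-at-1, G4 inverted output}.
Test 2 (P=0, Q=1): fault-free G1=0, G2=1, G3=0, G4=0 → 0; observed 0. Eliminates G3 stuck-at-1, G3 inverted output, G4 stuck-at-1, G4 inverted output.
Test 3 (P=1, Q=1): fault-free G1=1, G2=0, G3=0, G4=1 → 1; observed 1. Eliminates G1 inverted output.
Only G1 stuck-at-1 is consistent with every test.

G1 stuck-at-1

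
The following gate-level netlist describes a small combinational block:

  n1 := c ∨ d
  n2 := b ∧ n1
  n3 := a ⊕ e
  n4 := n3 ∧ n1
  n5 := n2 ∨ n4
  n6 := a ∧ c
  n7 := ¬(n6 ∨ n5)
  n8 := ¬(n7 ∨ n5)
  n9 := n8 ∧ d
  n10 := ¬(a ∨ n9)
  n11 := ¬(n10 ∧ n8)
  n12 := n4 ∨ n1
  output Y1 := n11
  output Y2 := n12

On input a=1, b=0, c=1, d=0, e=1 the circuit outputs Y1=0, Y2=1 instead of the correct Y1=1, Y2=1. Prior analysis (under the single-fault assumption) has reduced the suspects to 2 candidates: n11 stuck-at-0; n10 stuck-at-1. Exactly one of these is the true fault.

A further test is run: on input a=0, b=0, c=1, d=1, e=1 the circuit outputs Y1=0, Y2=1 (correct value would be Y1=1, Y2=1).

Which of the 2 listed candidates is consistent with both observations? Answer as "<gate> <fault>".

n11 stuck-at-0

Evaluate each candidate on input a=0, b=0, c=1, d=1, e=1:
  n11 stuck-at-0: n1=1, n2=0, n3=1, n4=1, n5=1, n6=0, n7=0, n8=0, n9=0, n10=1, n11=0 [stuck-at-0], n12=1 → Y1=0, Y2=1 — matches
  n10 stuck-at-1: n1=1, n2=0, n3=1, n4=1, n5=1, n6=0, n7=0, n8=0, n9=0, n10=1 [stuck-at-1], n11=1, n12=1 → Y1=1, Y2=1 — eliminated
Only n11 stuck-at-0 reproduces the observed Y1=0, Y2=1.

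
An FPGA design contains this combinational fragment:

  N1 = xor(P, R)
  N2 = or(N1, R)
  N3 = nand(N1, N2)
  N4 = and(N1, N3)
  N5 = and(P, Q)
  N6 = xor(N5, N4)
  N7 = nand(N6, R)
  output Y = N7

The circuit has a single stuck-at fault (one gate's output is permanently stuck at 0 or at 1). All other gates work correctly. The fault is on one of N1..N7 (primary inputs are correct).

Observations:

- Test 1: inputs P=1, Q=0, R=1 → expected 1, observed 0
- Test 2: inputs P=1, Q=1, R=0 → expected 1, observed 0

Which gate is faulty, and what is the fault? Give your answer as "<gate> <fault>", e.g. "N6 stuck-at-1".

N7 stuck-at-0

Fault-free values for test 1 (P=1, Q=0, R=1): N1=0, N2=1, N3=1, N4=0, N5=0, N6=0, N7=1, giving Y=1. Observed 0.
Test 1: faults giving observed 0 are {N4 stuck-at-1, N5 stuck-at-1, N6 stuck-at-1, N7 stuck-at-0}.
Test 2 (P=1, Q=1, R=0): fault-free N1=1, N2=1, N3=0, N4=0, N5=1, N6=1, N7=1 → 1; observed 0. Eliminates N4 stuck-at-1, N5 stuck-at-1, N6 stuck-at-1.
Only N7 stuck-at-0 is consistent with every test.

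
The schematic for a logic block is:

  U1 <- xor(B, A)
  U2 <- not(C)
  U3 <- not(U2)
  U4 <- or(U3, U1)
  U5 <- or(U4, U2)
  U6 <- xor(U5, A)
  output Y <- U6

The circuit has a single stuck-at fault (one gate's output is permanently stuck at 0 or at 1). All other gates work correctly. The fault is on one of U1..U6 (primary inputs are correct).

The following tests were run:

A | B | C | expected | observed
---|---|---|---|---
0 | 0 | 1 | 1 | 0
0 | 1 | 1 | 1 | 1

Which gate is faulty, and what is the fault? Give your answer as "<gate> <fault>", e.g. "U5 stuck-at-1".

U3 stuck-at-0

Fault-free values for test 1 (A=0, B=0, C=1): U1=0, U2=0, U3=1, U4=1, U5=1, U6=1, giving Y=1. Observed 0.
Test 1: faults giving observed 0 are {U3 stuck-at-0, U4 stuck-at-0, U5 stuck-at-0, U6 stuck-at-0}.
Test 2 (A=0, B=1, C=1): fault-free U1=1, U2=0, U3=1, U4=1, U5=1, U6=1 → 1; observed 1. Eliminates U4 stuck-at-0, U5 stuck-at-0, U6 stuck-at-0.
Only U3 stuck-at-0 is consistent with every test.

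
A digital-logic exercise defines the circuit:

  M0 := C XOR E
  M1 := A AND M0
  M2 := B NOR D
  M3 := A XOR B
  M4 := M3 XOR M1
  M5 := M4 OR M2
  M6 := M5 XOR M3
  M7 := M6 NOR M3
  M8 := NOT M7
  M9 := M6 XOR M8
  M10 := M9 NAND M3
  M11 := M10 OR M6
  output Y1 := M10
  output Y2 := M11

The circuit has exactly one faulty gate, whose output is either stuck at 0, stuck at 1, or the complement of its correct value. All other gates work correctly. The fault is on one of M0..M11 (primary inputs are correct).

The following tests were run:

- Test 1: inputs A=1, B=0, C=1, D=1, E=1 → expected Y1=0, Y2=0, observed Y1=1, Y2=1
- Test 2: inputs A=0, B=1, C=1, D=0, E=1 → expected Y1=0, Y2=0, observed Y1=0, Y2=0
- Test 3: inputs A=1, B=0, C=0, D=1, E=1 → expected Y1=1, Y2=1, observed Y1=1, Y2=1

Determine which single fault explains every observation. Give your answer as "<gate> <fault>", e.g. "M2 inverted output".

Fault-free values for test 1 (A=1, B=0, C=1, D=1, E=1): M0=0, M1=0, M2=0, M3=1, M4=1, M5=1, M6=0, M7=0, M8=1, M9=1, M10=0, M11=0, giving Y1=0, Y2=0. Observed Y1=1, Y2=1.
Test 1: faults giving observed Y1=1, Y2=1 are {M0 stuck-at-1, M0 inverted output, M1 stuck-at-1, M1 inverted output, M3 stuck-at-0, M3 inverted output, M4 stuck-at-0, M4 inverted output, M5 stuck-at-0, M5 inverted output, M6 stuck-at-1, M6 inverted output, M7 stuck-at-1, M7 inverted output, M8 stuck-at-0, M8 inverted output, M9 stuck-at-0, M9 inverted output, M10 stuck-at-1, M10 inverted output}.
Test 2 (A=0, B=1, C=1, D=0, E=1): fault-free M0=0, M1=0, M2=0, M3=1, M4=1, M5=1, M6=0, M7=0, M8=1, M9=1, M10=0, M11=0 → Y1=0, Y2=0; observed Y1=0, Y2=0. Eliminates M1 stuck-at-1, M1 inverted output, M3 stuck-at-0, M3 inverted output, M4 stuck-at-0, M4 inverted output, M5 stuck-at-0, M5 inverted output, M6 stuck-at-1, M6 inverted output, M7 stuck-at-1, M7 inverted output, M8 stuck-at-0, M8 inverted output, M9 stuck-at-0, M9 inverted output, M10 stuck-at-1, M10 inverted output.
Test 3 (A=1, B=0, C=0, D=1, E=1): fault-free M0=1, M1=1, M2=0, M3=1, M4=0, M5=0, M6=1, M7=0, M8=1, M9=0, M10=1, M11=1 → Y1=1, Y2=1; observed Y1=1, Y2=1. Eliminates M0 inverted output.
Only M0 stuck-at-1 is consistent with every test.

M0 stuck-at-1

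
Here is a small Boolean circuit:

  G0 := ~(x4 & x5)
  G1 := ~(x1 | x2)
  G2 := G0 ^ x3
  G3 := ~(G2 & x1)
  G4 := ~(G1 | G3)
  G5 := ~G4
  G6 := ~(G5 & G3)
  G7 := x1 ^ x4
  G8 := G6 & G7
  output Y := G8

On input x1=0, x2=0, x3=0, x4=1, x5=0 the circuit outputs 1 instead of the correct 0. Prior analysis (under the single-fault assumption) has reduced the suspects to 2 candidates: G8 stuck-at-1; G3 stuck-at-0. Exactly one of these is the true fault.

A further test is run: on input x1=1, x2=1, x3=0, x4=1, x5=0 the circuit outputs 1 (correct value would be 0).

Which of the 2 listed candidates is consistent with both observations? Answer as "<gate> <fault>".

Evaluate each candidate on input x1=1, x2=1, x3=0, x4=1, x5=0:
  G8 stuck-at-1: G0=1, G1=0, G2=1, G3=0, G4=1, G5=0, G6=1, G7=0, G8=1 [stuck-at-1] → 1 — matches
  G3 stuck-at-0: G0=1, G1=0, G2=1, G3=0 [stuck-at-0], G4=1, G5=0, G6=1, G7=0, G8=0 → 0 — eliminated
Only G8 stuck-at-1 reproduces the observed 1.

G8 stuck-at-1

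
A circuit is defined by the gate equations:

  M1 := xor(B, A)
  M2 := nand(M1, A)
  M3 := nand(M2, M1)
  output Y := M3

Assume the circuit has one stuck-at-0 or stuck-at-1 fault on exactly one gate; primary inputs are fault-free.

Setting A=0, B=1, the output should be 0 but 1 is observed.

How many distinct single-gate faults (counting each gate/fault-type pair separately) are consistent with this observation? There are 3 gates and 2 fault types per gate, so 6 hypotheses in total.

Fault-free: M1=1, M2=1, M3=0 → 0. Observed 1.
  M1 stuck-at-0: output 1 ✓
  M1 stuck-at-1: output 0 ✗
  M2 stuck-at-0: output 1 ✓
  M2 stuck-at-1: output 0 ✗
  M3 stuck-at-0: output 0 ✗
  M3 stuck-at-1: output 1 ✓
Consistent faults: {M1 stuck-at-0, M2 stuck-at-0, M3 stuck-at-1} — 3 in all.

3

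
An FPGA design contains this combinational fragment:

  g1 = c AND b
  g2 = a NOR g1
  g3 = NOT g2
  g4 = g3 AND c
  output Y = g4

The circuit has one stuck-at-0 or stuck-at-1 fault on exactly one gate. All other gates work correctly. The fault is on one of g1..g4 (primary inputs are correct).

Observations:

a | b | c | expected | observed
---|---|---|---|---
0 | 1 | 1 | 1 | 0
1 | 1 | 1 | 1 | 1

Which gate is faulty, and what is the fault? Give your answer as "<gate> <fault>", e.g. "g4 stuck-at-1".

g1 stuck-at-0

Fault-free values for test 1 (a=0, b=1, c=1): g1=1, g2=0, g3=1, g4=1, giving Y=1. Observed 0.
Test 1: faults giving observed 0 are {g1 stuck-at-0, g2 stuck-at-1, g3 stuck-at-0, g4 stuck-at-0}.
Test 2 (a=1, b=1, c=1): fault-free g1=1, g2=0, g3=1, g4=1 → 1; observed 1. Eliminates g2 stuck-at-1, g3 stuck-at-0, g4 stuck-at-0.
Only g1 stuck-at-0 is consistent with every test.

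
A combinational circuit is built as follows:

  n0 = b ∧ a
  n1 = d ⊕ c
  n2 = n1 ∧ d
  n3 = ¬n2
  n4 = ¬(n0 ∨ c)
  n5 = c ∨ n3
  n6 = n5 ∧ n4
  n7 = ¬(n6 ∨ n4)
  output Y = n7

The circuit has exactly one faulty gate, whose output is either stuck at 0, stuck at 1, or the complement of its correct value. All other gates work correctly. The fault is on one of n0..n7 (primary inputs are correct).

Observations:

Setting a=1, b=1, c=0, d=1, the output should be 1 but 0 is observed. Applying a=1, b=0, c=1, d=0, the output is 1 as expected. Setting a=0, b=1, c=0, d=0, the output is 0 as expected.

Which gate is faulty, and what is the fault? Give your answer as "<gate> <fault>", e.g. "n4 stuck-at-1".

Fault-free values for test 1 (a=1, b=1, c=0, d=1): n0=1, n1=1, n2=1, n3=0, n4=0, n5=0, n6=0, n7=1, giving Y=1. Observed 0.
Test 1: faults giving observed 0 are {n0 stuck-at-0, n0 inverted output, n4 stuck-at-1, n4 inverted output, n6 stuck-at-1, n6 inverted output, n7 stuck-at-0, n7 inverted output}.
Test 2 (a=1, b=0, c=1, d=0): fault-free n0=0, n1=1, n2=0, n3=1, n4=0, n5=1, n6=0, n7=1 → 1; observed 1. Eliminates n4 stuck-at-1, n4 inverted output, n6 stuck-at-1, n6 inverted output, n7 stuck-at-0, n7 inverted output.
Test 3 (a=0, b=1, c=0, d=0): fault-free n0=0, n1=0, n2=0, n3=1, n4=1, n5=1, n6=1, n7=0 → 0; observed 0. Eliminates n0 inverted output.
Only n0 stuck-at-0 is consistent with every test.

n0 stuck-at-0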